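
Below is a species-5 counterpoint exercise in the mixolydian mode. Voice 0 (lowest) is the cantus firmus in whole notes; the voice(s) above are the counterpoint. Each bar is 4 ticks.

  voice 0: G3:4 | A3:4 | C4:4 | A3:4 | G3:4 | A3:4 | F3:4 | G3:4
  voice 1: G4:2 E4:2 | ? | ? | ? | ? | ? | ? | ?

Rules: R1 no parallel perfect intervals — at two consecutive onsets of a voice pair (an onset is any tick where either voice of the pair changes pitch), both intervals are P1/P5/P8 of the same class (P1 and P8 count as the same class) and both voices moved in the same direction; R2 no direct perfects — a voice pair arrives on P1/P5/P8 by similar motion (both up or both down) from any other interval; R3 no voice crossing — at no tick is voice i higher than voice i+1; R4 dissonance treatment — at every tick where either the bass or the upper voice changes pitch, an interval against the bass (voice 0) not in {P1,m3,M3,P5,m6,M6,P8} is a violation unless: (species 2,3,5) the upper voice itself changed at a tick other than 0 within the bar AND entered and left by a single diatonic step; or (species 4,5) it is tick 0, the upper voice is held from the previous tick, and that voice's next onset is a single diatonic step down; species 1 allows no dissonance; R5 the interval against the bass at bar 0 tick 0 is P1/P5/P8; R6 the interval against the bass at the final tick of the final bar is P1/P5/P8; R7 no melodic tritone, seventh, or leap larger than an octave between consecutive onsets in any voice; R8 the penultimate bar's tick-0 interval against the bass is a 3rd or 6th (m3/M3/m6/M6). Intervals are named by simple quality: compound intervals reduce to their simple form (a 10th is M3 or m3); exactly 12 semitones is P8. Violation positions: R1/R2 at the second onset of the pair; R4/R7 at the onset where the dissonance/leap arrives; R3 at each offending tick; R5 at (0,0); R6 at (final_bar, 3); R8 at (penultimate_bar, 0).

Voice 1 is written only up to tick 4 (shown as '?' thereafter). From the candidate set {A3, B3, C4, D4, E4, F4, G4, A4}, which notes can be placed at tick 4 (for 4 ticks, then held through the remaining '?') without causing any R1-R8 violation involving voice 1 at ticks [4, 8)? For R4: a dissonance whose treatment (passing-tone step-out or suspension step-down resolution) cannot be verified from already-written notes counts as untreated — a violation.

{A3, C4, E4, F4}

A3: legal
B3: violates R4
C4: legal
D4: violates R4
E4: legal
F4: legal
G4: violates R4
A4: violates R2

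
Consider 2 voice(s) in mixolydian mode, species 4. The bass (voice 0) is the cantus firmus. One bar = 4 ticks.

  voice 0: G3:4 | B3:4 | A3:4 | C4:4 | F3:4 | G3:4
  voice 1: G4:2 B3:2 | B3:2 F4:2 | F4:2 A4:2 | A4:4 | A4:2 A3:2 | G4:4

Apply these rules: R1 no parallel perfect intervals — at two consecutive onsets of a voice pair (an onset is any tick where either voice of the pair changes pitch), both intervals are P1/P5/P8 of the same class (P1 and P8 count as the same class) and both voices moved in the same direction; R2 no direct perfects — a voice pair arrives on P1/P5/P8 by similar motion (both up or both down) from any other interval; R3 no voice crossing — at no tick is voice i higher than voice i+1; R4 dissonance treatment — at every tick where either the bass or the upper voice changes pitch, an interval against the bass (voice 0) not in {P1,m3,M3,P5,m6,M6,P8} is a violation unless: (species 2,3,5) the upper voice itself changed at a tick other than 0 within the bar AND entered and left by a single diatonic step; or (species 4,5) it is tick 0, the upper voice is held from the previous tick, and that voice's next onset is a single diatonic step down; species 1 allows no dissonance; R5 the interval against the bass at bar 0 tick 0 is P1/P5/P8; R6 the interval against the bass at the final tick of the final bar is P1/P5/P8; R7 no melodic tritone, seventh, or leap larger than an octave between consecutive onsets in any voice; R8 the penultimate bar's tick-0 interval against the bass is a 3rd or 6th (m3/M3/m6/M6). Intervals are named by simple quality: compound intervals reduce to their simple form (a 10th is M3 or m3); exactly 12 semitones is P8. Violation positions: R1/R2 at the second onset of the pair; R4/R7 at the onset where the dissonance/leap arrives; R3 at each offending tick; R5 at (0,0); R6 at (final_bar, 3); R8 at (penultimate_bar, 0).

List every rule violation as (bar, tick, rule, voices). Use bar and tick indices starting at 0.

bar 0: v0=G3 v1=G4 downbeat P8
bar 1: v0=B3 v1=B3 downbeat P1
bar 2: v0=A3 v1=F4 downbeat m6
bar 3: v0=C4 v1=A4 downbeat M6
bar 4: v0=F3 v1=A4 downbeat M3
bar 5: v0=G3 v1=G4 downbeat P8
  -> R4 @ bar 1 tick 2 v(0, 1): B3/F4 TT untreated
  -> R7 @ bar 1 tick 2 v(1,): B3->F4 leap 6st
  -> R2 @ bar 5 tick 0 v(0, 1): F3/A3 M3 -> G3/G4 P8 similar
  -> R7 @ bar 5 tick 0 v(1,): A3->G4 leap 10st

(1, 2, R4, (0, 1))
(1, 2, R7, (1,))
(5, 0, R2, (0, 1))
(5, 0, R7, (1,))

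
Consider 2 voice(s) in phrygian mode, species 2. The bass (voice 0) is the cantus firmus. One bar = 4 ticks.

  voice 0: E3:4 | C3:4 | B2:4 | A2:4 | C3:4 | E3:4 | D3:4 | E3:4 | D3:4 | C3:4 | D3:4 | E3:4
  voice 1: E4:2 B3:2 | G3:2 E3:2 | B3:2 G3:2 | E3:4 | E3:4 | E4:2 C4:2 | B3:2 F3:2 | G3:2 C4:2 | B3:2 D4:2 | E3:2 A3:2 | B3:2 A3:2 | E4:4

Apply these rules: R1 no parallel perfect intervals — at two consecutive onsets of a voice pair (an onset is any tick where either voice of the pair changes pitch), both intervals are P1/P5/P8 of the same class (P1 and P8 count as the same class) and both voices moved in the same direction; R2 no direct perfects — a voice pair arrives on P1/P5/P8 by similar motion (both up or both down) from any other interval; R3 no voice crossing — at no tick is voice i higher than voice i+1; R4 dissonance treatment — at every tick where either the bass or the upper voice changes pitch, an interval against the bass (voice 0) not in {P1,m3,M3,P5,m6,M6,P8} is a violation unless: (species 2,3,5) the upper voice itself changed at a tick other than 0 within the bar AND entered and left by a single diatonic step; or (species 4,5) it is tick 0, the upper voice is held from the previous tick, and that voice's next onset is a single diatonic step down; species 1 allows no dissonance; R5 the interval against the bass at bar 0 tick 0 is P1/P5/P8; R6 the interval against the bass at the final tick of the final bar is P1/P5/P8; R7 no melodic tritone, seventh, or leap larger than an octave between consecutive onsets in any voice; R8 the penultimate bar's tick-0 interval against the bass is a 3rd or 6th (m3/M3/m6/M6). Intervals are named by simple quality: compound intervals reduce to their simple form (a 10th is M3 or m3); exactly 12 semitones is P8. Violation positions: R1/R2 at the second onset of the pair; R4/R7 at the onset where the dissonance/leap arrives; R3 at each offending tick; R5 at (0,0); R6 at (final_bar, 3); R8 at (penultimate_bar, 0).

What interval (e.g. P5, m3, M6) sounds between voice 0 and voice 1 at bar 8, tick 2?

voice 0=D3 voice 1=D4 -> P8

P8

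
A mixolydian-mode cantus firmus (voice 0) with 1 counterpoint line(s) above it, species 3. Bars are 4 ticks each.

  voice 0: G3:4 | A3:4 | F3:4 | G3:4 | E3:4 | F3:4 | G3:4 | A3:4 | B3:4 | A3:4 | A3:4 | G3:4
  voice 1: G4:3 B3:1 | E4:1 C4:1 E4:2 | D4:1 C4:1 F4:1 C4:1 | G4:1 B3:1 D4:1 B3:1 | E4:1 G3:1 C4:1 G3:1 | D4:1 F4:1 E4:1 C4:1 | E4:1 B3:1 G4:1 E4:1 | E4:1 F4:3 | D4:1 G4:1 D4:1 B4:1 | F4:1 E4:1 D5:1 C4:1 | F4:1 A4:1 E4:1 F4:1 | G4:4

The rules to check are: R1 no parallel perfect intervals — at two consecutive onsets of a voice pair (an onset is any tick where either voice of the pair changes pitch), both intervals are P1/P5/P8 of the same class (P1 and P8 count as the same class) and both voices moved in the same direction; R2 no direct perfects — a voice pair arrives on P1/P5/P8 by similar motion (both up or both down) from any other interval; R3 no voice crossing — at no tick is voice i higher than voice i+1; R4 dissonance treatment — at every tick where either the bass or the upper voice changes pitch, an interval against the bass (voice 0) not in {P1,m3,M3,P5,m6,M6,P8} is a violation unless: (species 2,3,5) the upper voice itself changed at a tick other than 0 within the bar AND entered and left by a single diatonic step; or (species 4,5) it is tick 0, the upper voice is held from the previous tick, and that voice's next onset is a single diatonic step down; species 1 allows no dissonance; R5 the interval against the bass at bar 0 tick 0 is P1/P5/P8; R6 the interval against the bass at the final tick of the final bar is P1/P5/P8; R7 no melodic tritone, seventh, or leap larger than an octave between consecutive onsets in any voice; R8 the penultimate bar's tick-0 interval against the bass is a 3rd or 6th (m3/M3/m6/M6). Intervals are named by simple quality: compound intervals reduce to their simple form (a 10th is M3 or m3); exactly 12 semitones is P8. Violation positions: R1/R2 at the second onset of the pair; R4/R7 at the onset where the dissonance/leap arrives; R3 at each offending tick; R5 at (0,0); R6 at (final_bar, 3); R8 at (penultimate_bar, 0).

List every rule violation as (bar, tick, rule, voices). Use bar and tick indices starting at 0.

(1, 0, R2, (0, 1))
(3, 0, R2, (0, 1))
(5, 2, R4, (0, 1))
(9, 0, R7, (1,))
(9, 2, R4, (0, 1))
(9, 2, R7, (1,))
(9, 3, R7, (1,))

bar 0: v0=G3 v1=G4 downbeat P8
bar 1: v0=A3 v1=E4 downbeat P5
bar 2: v0=F3 v1=D4 downbeat M6
bar 3: v0=G3 v1=G4 downbeat P8
bar 4: v0=E3 v1=E4 downbeat P8
bar 5: v0=F3 v1=D4 downbeat M6
bar 6: v0=G3 v1=E4 downbeat M6
bar 7: v0=A3 v1=E4 downbeat P5
bar 8: v0=B3 v1=D4 downbeat m3
bar 9: v0=A3 v1=F4 downbeat m6
bar 10: v0=A3 v1=F4 downbeat m6
bar 11: v0=G3 v1=G4 downbeat P8
  -> R2 @ bar 1 tick 0 v(0, 1): G3/B3 M3 -> A3/E4 P5 similar
  -> R2 @ bar 3 tick 0 v(0, 1): F3/C4 P5 -> G3/G4 P8 similar
  -> R4 @ bar 5 tick 2 v(0, 1): F3/E4 M7 untreated
  -> R7 @ bar 9 tick 0 v(1,): B4->F4 leap 6st
  -> R4 @ bar 9 tick 2 v(0, 1): A3/D5 P4 untreated
  -> R7 @ bar 9 tick 2 v(1,): E4->D5 leap 10st
  -> R7 @ bar 9 tick 3 v(1,): D5->C4 leap 14st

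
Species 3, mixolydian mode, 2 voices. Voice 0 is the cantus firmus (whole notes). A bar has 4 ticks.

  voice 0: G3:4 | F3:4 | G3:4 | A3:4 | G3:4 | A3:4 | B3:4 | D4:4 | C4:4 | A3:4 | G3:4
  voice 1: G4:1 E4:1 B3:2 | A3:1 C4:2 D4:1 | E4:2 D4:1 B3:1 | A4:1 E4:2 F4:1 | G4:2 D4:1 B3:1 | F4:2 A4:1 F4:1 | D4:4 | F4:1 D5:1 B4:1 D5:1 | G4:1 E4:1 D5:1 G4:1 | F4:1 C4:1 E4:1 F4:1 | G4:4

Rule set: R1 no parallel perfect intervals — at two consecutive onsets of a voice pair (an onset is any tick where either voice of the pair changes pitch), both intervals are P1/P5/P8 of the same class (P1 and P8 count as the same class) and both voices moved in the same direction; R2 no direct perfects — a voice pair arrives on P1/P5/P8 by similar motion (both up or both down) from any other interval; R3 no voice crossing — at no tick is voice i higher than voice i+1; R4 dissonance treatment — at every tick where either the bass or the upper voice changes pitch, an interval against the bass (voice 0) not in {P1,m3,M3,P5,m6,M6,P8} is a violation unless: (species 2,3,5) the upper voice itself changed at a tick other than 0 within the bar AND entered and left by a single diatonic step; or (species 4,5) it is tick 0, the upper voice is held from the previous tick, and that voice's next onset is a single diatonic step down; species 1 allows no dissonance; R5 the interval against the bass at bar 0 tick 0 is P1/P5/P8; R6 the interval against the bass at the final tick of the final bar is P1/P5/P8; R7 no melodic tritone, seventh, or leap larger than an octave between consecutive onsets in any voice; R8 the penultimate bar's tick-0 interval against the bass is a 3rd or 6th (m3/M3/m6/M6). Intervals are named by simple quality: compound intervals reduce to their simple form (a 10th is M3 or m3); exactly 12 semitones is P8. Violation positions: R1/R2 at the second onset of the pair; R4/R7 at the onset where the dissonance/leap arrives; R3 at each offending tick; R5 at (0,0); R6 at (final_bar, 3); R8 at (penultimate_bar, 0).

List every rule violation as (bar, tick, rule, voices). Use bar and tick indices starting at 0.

(3, 0, R2, (0, 1))
(3, 0, R7, (1,))
(5, 0, R7, (1,))
(8, 0, R2, (0, 1))
(8, 2, R4, (0, 1))
(8, 2, R7, (1,))

bar 0: v0=G3 v1=G4 downbeat P8
bar 1: v0=F3 v1=A3 downbeat M3
bar 2: v0=G3 v1=E4 downbeat M6
bar 3: v0=A3 v1=A4 downbeat P8
bar 4: v0=G3 v1=G4 downbeat P8
bar 5: v0=A3 v1=F4 downbeat m6
bar 6: v0=B3 v1=D4 downbeat m3
bar 7: v0=D4 v1=F4 downbeat m3
bar 8: v0=C4 v1=G4 downbeat P5
bar 9: v0=A3 v1=F4 downbeat m6
bar 10: v0=G3 v1=G4 downbeat P8
  -> R2 @ bar 3 tick 0 v(0, 1): G3/B3 M3 -> A3/A4 P8 similar
  -> R7 @ bar 3 tick 0 v(1,): B3->A4 leap 10st
  -> R7 @ bar 5 tick 0 v(1,): B3->F4 leap 6st
  -> R2 @ bar 8 tick 0 v(0, 1): D4/D5 P8 -> C4/G4 P5 similar
  -> R4 @ bar 8 tick 2 v(0, 1): C4/D5 M2 untreated
  -> R7 @ bar 8 tick 2 v(1,): E4->D5 leap 10st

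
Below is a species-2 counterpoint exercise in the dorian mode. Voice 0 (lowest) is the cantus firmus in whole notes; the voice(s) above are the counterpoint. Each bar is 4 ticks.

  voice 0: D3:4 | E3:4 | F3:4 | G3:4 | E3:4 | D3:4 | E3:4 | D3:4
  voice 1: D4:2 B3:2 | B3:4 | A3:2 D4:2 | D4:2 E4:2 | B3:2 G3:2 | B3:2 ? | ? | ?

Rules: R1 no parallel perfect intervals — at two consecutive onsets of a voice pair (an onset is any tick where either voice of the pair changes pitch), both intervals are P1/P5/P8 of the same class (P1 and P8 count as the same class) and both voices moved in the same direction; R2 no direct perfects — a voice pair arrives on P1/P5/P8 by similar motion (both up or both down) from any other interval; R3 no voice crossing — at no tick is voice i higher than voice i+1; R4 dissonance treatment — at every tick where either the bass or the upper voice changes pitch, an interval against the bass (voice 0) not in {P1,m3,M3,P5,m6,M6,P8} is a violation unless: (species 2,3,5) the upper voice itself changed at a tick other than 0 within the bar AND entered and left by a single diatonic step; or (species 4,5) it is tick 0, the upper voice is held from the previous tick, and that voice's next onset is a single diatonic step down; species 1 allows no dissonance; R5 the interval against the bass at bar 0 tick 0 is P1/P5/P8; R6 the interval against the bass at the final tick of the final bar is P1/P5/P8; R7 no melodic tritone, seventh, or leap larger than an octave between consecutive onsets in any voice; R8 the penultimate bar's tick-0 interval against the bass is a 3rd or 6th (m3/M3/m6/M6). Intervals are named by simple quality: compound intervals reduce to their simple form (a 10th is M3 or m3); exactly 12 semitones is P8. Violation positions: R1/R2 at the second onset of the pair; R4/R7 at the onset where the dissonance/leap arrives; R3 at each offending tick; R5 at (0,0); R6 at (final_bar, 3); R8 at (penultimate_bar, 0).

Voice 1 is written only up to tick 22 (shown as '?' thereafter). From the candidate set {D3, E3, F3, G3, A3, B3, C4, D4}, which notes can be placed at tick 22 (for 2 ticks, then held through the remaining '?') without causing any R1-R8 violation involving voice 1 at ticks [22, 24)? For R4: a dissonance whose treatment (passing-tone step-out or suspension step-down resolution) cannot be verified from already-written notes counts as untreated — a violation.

{A3, B3, D3, D4}

D3: legal
E3: violates R4
F3: violates R7
G3: violates R4
A3: legal
B3: legal
C4: violates R4
D4: legal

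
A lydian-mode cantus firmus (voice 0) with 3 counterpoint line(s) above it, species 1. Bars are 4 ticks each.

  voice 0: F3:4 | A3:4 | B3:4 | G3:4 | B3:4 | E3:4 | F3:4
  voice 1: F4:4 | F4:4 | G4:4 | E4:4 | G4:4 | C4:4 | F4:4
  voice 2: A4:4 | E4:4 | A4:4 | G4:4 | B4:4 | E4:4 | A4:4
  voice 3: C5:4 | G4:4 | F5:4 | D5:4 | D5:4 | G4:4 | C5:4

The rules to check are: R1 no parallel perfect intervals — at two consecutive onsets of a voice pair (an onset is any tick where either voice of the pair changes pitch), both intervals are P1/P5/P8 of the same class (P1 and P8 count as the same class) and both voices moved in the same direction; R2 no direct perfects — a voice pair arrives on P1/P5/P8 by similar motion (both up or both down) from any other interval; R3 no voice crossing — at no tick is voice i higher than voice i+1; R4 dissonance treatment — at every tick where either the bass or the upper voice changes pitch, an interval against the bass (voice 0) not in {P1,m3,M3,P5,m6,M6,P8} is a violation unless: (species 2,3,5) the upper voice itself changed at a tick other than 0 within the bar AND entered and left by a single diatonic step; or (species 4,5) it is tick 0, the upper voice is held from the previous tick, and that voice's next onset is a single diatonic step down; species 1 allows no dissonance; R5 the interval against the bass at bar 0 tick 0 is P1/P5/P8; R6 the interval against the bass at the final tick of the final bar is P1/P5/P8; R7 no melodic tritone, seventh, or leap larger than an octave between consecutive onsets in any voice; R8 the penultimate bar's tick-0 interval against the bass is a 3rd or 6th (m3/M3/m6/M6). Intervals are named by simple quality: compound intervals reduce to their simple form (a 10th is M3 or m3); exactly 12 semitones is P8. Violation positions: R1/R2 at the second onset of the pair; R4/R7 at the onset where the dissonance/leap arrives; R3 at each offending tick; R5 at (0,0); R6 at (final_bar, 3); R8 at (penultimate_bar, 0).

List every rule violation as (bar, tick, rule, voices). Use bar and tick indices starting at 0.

bar 0: v0=F3 v1=F4 v2=A4 v3=C5 downbeat P5
bar 1: v0=A3 v1=F4 v2=E4 v3=G4 downbeat m7
bar 2: v0=B3 v1=G4 v2=A4 v3=F5 downbeat TT
bar 3: v0=G3 v1=E4 v2=G4 v3=D5 downbeat P5
bar 4: v0=B3 v1=G4 v2=B4 v3=D5 downbeat m3
bar 5: v0=E3 v1=C4 v2=E4 v3=G4 downbeat m3
bar 6: v0=F3 v1=F4 v2=A4 v3=C5 downbeat P5
  -> R5 @ bar 0 tick 0 v(0, 2): opens on M3
  -> R3 @ bar 1 tick 0 v(1, 2): F4 above E4
  -> R4 @ bar 1 tick 0 v(0, 3): A3/G4 m7 untreated
  -> R3 @ bar 1 tick 1 v(1, 2): F4 above E4
  -> R3 @ bar 1 tick 2 v(1, 2): F4 above E4
  -> R3 @ bar 1 tick 3 v(1, 2): F4 above E4
  -> R4 @ bar 2 tick 0 v(0, 2): B3/A4 m7 untreated
  -> R4 @ bar 2 tick 0 v(0, 3): B3/F5 TT untreated
  -> R7 @ bar 2 tick 0 v(3,): G4->F5 leap 10st
  -> R2 @ bar 3 tick 0 v(0, 2): B3/A4 m7 -> G3/G4 P8 similar
  -> R2 @ bar 3 tick 0 v(0, 3): B3/F5 TT -> G3/D5 P5 similar
  -> R2 @ bar 3 tick 0 v(2, 3): A4/F5 m6 -> G4/D5 P5 similar
  -> R1 @ bar 4 tick 0 v(0, 2): G3/G4 P8 -> B3/B4 P8 similar
  -> R1 @ bar 5 tick 0 v(0, 2): B3/B4 P8 -> E3/E4 P8 similar
  -> R1 @ bar 5 tick 0 v(1, 3): G4/D5 P5 -> C4/G4 P5 similar
  -> R8 @ bar 5 tick 0 v(0, 2): penult P8 not 3rd/6th
  -> R1 @ bar 6 tick 0 v(1, 3): C4/G4 P5 -> F4/C5 P5 similar
  -> R2 @ bar 6 tick 0 v(0, 1): E3/C4 m6 -> F3/F4 P8 similar
  -> R2 @ bar 6 tick 0 v(0, 3): E3/G4 m3 -> F3/C5 P5 similar
  -> R6 @ bar 6 tick 3 v(0, 2): closes on M3

(0, 0, R5, (0, 2))
(1, 0, R3, (1, 2))
(1, 0, R4, (0, 3))
(1, 1, R3, (1, 2))
(1, 2, R3, (1, 2))
(1, 3, R3, (1, 2))
(2, 0, R4, (0, 2))
(2, 0, R4, (0, 3))
(2, 0, R7, (3,))
(3, 0, R2, (0, 2))
(3, 0, R2, (0, 3))
(3, 0, R2, (2, 3))
(4, 0, R1, (0, 2))
(5, 0, R1, (0, 2))
(5, 0, R1, (1, 3))
(5, 0, R8, (0, 2))
(6, 0, R1, (1, 3))
(6, 0, R2, (0, 1))
(6, 0, R2, (0, 3))
(6, 3, R6, (0, 2))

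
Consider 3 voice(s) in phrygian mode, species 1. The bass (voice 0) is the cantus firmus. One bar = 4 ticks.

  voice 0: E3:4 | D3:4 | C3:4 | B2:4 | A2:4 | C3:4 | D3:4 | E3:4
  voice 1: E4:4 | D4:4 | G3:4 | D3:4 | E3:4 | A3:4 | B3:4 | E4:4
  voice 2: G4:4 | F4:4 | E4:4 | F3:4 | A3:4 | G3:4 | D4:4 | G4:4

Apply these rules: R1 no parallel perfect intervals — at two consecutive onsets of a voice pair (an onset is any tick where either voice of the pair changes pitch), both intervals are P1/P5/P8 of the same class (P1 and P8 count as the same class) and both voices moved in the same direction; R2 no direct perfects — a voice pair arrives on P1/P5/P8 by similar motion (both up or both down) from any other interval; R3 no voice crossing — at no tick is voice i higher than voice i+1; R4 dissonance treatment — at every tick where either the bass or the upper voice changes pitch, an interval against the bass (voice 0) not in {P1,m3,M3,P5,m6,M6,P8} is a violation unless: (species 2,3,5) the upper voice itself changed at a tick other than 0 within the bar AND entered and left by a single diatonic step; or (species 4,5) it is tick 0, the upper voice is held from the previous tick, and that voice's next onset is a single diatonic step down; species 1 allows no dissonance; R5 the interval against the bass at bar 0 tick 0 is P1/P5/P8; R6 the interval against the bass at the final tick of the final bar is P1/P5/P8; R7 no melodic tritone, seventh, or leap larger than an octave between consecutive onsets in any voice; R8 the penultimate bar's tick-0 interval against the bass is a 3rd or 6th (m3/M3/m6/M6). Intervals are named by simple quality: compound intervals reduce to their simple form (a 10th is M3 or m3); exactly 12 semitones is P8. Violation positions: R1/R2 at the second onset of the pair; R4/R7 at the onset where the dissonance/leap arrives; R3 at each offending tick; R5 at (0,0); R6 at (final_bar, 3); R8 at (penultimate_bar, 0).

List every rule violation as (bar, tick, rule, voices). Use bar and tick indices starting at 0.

(0, 0, R5, (0, 2))
(1, 0, R1, (0, 1))
(2, 0, R2, (0, 1))
(3, 0, R4, (0, 2))
(3, 0, R7, (2,))
(5, 0, R3, (1, 2))
(5, 1, R3, (1, 2))
(5, 2, R3, (1, 2))
(5, 3, R3, (1, 2))
(6, 0, R2, (0, 2))
(6, 0, R8, (0, 2))
(7, 0, R2, (0, 1))
(7, 3, R6, (0, 2))

bar 0: v0=E3 v1=E4 v2=G4 downbeat m3
bar 1: v0=D3 v1=D4 v2=F4 downbeat m3
bar 2: v0=C3 v1=G3 v2=E4 downbeat M3
bar 3: v0=B2 v1=D3 v2=F3 downbeat TT
bar 4: v0=A2 v1=E3 v2=A3 downbeat P8
bar 5: v0=C3 v1=A3 v2=G3 downbeat P5
bar 6: v0=D3 v1=B3 v2=D4 downbeat P8
bar 7: v0=E3 v1=E4 v2=G4 downbeat m3
  -> R5 @ bar 0 tick 0 v(0, 2): opens on m3
  -> R1 @ bar 1 tick 0 v(0, 1): E3/E4 P8 -> D3/D4 P8 similar
  -> R2 @ bar 2 tick 0 v(0, 1): D3/D4 P8 -> C3/G3 P5 similar
  -> R4 @ bar 3 tick 0 v(0, 2): B2/F3 TT untreated
  -> R7 @ bar 3 tick 0 v(2,): E4->F3 leap 11st
  -> R3 @ bar 5 tick 0 v(1, 2): A3 above G3
  -> R3 @ bar 5 tick 1 v(1, 2): A3 above G3
  -> R3 @ bar 5 tick 2 v(1, 2): A3 above G3
  -> R3 @ bar 5 tick 3 v(1, 2): A3 above G3
  -> R2 @ bar 6 tick 0 v(0, 2): C3/G3 P5 -> D3/D4 P8 similar
  -> R8 @ bar 6 tick 0 v(0, 2): penult P8 not 3rd/6th
  -> R2 @ bar 7 tick 0 v(0, 1): D3/B3 M6 -> E3/E4 P8 similar
  -> R6 @ bar 7 tick 3 v(0, 2): closes on m3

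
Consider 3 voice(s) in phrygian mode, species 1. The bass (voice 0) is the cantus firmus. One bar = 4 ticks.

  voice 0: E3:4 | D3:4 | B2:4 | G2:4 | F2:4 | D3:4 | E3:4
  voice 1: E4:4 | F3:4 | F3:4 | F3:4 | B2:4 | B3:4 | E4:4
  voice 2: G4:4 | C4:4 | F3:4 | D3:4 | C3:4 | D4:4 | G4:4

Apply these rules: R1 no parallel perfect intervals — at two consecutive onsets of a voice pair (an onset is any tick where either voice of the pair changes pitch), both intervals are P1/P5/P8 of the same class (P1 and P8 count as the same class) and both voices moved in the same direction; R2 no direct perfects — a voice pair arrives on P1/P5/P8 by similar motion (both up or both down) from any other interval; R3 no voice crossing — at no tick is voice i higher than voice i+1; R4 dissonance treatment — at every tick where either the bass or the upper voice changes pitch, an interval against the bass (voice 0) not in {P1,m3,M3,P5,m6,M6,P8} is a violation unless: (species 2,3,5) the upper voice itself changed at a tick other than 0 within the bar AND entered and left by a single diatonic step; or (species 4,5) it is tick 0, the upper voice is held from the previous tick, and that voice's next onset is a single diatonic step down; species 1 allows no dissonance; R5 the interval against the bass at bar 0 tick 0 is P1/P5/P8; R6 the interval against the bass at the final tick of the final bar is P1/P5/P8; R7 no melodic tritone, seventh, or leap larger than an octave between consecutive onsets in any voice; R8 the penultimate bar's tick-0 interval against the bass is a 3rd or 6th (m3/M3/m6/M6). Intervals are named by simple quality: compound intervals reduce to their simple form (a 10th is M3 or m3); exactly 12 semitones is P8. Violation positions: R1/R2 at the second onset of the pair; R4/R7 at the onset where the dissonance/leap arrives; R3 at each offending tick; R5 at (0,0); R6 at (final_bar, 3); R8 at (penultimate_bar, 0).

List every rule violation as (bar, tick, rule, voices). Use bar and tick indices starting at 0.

bar 0: v0=E3 v1=E4 v2=G4 downbeat m3
bar 1: v0=D3 v1=F3 v2=C4 downbeat m7
bar 2: v0=B2 v1=F3 v2=F3 downbeat TT
bar 3: v0=G2 v1=F3 v2=D3 downbeat P5
bar 4: v0=F2 v1=B2 v2=C3 downbeat P5
bar 5: v0=D3 v1=B3 v2=D4 downbeat P8
bar 6: v0=E3 v1=E4 v2=G4 downbeat m3
  -> R5 @ bar 0 tick 0 v(0, 2): opens on m3
  -> R2 @ bar 1 tick 0 v(1, 2): E4/G4 m3 -> F3/C4 P5 similar
  -> R4 @ bar 1 tick 0 v(0, 2): D3/C4 m7 untreated
  -> R7 @ bar 1 tick 0 v(1,): E4->F3 leap 11st
  -> R4 @ bar 2 tick 0 v(0, 1): B2/F3 TT untreated
  -> R4 @ bar 2 tick 0 v(0, 2): B2/F3 TT untreated
  -> R2 @ bar 3 tick 0 v(0, 2): B2/F3 TT -> G2/D3 P5 similar
  -> R3 @ bar 3 tick 0 v(1, 2): F3 above D3
  -> R4 @ bar 3 tick 0 v(0, 1): G2/F3 m7 untreated
  -> R3 @ bar 3 tick 1 v(1, 2): F3 above D3
  -> R3 @ bar 3 tick 2 v(1, 2): F3 above D3
  -> R3 @ bar 3 tick 3 v(1, 2): F3 above D3
  -> R1 @ bar 4 tick 0 v(0, 2): G2/D3 P5 -> F2/C3 P5 similar
  -> R4 @ bar 4 tick 0 v(0, 1): F2/B2 TT untreated
  -> R7 @ bar 4 tick 0 v(1,): F3->B2 leap 6st
  -> R2 @ bar 5 tick 0 v(0, 2): F2/C3 P5 -> D3/D4 P8 similar
  -> R7 @ bar 5 tick 0 v(2,): C3->D4 leap 14st
  -> R8 @ bar 5 tick 0 v(0, 2): penult P8 not 3rd/6th
  -> R2 @ bar 6 tick 0 v(0, 1): D3/B3 M6 -> E3/E4 P8 similar
  -> R6 @ bar 6 tick 3 v(0, 2): closes on m3

(0, 0, R5, (0, 2))
(1, 0, R2, (1, 2))
(1, 0, R4, (0, 2))
(1, 0, R7, (1,))
(2, 0, R4, (0, 1))
(2, 0, R4, (0, 2))
(3, 0, R2, (0, 2))
(3, 0, R3, (1, 2))
(3, 0, R4, (0, 1))
(3, 1, R3, (1, 2))
(3, 2, R3, (1, 2))
(3, 3, R3, (1, 2))
(4, 0, R1, (0, 2))
(4, 0, R4, (0, 1))
(4, 0, R7, (1,))
(5, 0, R2, (0, 2))
(5, 0, R7, (2,))
(5, 0, R8, (0, 2))
(6, 0, R2, (0, 1))
(6, 3, R6, (0, 2))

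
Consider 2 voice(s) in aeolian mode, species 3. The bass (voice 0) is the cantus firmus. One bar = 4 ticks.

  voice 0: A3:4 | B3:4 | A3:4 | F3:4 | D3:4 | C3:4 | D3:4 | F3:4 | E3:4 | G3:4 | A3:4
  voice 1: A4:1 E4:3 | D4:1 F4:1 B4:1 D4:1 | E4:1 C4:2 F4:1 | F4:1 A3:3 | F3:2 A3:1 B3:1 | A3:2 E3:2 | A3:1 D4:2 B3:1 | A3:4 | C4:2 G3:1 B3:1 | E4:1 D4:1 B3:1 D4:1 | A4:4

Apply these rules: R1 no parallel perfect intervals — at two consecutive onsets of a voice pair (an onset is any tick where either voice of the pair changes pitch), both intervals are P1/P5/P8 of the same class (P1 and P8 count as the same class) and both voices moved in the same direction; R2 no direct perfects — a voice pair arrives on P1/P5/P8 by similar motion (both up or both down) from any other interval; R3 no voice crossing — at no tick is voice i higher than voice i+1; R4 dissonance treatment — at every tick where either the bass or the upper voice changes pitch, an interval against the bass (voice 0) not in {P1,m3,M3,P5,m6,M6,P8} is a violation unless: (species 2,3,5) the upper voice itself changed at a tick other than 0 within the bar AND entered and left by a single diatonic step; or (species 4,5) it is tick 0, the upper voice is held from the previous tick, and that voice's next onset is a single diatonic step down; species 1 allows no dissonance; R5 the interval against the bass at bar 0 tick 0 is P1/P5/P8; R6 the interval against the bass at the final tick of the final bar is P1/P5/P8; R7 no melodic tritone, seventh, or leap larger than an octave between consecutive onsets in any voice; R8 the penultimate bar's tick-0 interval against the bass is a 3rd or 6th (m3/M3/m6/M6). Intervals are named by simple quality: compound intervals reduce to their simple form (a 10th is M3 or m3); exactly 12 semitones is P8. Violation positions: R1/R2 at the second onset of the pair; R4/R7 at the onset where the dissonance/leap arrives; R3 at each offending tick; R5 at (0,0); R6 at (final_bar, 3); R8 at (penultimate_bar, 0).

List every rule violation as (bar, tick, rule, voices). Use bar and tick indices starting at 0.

bar 0: v0=A3 v1=A4 downbeat P8
bar 1: v0=B3 v1=D4 downbeat m3
bar 2: v0=A3 v1=E4 downbeat P5
bar 3: v0=F3 v1=F4 downbeat P8
bar 4: v0=D3 v1=F3 downbeat m3
bar 5: v0=C3 v1=A3 downbeat M6
bar 6: v0=D3 v1=A3 downbeat P5
bar 7: v0=F3 v1=A3 downbeat M3
bar 8: v0=E3 v1=C4 downbeat m6
bar 9: v0=G3 v1=E4 downbeat M6
bar 10: v0=A3 v1=A4 downbeat P8
  -> R4 @ bar 1 tick 1 v(0, 1): B3/F4 TT untreated
  -> R7 @ bar 1 tick 2 v(1,): F4->B4 leap 6st
  -> R2 @ bar 6 tick 0 v(0, 1): C3/E3 M3 -> D3/A3 P5 similar
  -> R2 @ bar 10 tick 0 v(0, 1): G3/D4 P5 -> A3/A4 P8 similar

(1, 1, R4, (0, 1))
(1, 2, R7, (1,))
(6, 0, R2, (0, 1))
(10, 0, R2, (0, 1))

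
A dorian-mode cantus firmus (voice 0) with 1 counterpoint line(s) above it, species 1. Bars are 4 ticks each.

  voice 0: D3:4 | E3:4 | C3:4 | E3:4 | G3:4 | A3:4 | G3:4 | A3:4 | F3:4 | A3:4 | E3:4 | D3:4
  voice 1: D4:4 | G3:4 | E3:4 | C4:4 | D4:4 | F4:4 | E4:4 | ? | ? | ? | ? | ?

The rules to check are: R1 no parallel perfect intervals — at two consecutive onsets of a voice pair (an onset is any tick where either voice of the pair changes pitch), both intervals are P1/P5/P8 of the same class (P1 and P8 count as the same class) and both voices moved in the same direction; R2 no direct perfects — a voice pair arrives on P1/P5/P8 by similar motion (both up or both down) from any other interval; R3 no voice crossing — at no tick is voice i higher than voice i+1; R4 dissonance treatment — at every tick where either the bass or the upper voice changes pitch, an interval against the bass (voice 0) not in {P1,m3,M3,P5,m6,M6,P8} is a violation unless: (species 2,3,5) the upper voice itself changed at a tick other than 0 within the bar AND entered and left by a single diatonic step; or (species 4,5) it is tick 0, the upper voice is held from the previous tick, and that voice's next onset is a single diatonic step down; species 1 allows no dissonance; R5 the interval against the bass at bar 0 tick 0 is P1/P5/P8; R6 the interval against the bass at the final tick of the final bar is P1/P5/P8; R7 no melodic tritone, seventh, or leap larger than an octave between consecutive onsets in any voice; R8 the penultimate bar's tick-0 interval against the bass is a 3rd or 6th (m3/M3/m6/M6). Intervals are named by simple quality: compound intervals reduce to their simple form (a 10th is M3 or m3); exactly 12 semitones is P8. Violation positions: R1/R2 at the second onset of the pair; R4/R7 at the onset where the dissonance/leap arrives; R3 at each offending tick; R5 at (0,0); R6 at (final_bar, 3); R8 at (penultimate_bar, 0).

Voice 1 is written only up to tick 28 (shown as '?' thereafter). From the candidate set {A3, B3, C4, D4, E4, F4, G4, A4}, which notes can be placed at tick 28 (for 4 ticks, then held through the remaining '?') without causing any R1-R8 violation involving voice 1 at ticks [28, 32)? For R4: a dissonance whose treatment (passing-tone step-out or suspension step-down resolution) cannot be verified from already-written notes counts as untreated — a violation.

{A3, C4, E4, F4}

A3: legal
B3: violates R4
C4: legal
D4: violates R4
E4: legal
F4: legal
G4: violates R4
A4: violates R2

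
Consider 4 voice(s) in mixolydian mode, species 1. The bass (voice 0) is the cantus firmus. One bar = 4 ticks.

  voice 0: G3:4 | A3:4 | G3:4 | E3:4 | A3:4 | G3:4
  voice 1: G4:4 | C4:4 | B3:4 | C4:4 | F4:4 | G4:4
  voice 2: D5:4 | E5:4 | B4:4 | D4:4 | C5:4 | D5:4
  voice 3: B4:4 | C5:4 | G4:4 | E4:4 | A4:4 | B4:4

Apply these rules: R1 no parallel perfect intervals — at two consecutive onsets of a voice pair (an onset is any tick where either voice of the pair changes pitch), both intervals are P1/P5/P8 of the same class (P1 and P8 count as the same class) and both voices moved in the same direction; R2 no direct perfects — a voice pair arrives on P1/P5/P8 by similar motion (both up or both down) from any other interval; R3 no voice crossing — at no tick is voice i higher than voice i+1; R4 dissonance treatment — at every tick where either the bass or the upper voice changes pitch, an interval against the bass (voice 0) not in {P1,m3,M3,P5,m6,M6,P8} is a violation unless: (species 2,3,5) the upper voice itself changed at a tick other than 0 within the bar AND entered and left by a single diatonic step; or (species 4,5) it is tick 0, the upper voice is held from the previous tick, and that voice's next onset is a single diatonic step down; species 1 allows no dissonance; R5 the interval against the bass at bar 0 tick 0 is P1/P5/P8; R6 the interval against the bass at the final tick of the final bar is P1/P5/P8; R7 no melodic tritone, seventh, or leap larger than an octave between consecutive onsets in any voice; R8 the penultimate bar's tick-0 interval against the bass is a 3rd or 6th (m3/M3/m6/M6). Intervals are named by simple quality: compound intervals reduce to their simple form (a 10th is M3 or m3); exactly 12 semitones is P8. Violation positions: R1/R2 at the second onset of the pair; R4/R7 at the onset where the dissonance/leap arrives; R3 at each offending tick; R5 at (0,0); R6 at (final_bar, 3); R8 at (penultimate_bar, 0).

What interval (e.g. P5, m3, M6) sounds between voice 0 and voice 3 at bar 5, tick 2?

voice 0=G3 voice 3=B4 -> M3

M3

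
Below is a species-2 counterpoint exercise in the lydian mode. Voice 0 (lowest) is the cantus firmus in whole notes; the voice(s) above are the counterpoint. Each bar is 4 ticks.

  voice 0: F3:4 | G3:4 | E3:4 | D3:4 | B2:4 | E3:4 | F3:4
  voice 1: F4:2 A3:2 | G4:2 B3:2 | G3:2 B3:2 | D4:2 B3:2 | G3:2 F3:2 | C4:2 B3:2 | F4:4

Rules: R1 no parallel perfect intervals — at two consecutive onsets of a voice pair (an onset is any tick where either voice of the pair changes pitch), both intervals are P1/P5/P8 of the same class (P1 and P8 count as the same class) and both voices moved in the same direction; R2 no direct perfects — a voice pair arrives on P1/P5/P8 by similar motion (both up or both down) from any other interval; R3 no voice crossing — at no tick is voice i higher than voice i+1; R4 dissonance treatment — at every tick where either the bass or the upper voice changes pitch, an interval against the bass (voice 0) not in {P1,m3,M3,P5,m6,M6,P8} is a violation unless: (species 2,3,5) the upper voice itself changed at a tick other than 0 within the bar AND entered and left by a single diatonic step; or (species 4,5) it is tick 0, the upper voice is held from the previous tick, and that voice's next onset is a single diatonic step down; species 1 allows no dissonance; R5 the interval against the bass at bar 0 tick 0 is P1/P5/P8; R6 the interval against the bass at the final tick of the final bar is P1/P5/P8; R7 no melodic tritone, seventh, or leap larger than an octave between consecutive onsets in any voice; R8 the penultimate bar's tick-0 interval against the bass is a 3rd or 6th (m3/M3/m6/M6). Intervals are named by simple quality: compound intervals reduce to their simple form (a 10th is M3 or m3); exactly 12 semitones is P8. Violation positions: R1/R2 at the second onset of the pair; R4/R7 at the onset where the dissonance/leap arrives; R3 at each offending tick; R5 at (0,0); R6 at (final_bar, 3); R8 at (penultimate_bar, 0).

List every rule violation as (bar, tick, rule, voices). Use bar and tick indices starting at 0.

bar 0: v0=F3 v1=F4 downbeat P8
bar 1: v0=G3 v1=G4 downbeat P8
bar 2: v0=E3 v1=G3 downbeat m3
bar 3: v0=D3 v1=D4 downbeat P8
bar 4: v0=B2 v1=G3 downbeat m6
bar 5: v0=E3 v1=C4 downbeat m6
bar 6: v0=F3 v1=F4 downbeat P8
  -> R2 @ bar 1 tick 0 v(0, 1): F3/A3 M3 -> G3/G4 P8 similar
  -> R7 @ bar 1 tick 0 v(1,): A3->G4 leap 10st
  -> R4 @ bar 4 tick 2 v(0, 1): B2/F3 TT untreated
  -> R2 @ bar 6 tick 0 v(0, 1): E3/B3 P5 -> F3/F4 P8 similar
  -> R7 @ bar 6 tick 0 v(1,): B3->F4 leap 6st

(1, 0, R2, (0, 1))
(1, 0, R7, (1,))
(4, 2, R4, (0, 1))
(6, 0, R2, (0, 1))
(6, 0, R7, (1,))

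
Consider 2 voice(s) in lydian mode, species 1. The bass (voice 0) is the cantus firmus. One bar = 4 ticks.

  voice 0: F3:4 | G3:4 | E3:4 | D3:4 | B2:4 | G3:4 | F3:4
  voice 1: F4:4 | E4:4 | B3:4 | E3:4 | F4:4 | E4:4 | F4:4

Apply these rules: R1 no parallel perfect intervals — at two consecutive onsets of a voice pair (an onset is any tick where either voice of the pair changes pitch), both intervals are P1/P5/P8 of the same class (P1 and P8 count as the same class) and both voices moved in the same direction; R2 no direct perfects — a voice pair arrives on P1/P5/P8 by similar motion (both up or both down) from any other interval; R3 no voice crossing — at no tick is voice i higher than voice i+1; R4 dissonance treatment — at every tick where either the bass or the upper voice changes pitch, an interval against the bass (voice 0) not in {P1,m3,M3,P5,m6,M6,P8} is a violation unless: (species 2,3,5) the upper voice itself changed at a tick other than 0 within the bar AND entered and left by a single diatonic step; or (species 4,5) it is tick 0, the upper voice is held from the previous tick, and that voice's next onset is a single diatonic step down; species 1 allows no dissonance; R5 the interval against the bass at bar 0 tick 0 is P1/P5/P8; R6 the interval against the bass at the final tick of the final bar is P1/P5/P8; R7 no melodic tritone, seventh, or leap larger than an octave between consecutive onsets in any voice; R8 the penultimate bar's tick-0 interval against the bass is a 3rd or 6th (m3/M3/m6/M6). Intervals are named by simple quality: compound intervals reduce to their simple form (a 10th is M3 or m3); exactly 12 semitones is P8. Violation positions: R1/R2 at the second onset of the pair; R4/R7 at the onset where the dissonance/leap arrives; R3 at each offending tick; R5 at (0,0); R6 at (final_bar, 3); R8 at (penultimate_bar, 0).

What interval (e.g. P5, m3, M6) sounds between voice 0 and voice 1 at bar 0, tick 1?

P8

voice 0=F3 voice 1=F4 -> P8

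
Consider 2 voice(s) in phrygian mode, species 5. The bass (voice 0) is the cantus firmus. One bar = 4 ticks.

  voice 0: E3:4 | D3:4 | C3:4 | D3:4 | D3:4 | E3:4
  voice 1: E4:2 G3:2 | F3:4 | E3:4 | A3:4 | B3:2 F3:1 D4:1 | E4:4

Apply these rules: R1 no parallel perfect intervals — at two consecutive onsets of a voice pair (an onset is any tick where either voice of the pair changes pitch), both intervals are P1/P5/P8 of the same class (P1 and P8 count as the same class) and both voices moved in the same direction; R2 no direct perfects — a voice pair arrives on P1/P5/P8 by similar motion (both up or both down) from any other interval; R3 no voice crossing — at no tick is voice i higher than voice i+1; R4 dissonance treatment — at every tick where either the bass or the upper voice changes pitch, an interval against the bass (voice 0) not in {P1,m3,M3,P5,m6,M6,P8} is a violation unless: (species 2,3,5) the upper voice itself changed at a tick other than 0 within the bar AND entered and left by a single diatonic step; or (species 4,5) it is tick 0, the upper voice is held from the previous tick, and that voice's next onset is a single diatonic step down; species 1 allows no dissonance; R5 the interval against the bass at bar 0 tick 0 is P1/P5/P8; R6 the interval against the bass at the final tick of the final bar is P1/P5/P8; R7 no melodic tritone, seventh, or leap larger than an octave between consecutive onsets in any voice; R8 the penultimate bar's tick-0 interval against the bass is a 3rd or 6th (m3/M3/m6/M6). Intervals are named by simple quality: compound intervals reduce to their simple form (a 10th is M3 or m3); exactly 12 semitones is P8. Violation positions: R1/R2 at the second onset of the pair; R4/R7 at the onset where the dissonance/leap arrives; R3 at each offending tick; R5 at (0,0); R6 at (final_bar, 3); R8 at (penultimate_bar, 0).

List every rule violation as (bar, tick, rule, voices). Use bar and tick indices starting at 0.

(3, 0, R2, (0, 1))
(4, 2, R7, (1,))
(5, 0, R1, (0, 1))

bar 0: v0=E3 v1=E4 downbeat P8
bar 1: v0=D3 v1=F3 downbeat m3
bar 2: v0=C3 v1=E3 downbeat M3
bar 3: v0=D3 v1=A3 downbeat P5
bar 4: v0=D3 v1=B3 downbeat M6
bar 5: v0=E3 v1=E4 downbeat P8
  -> R2 @ bar 3 tick 0 v(0, 1): C3/E3 M3 -> D3/A3 P5 similar
  -> R7 @ bar 4 tick 2 v(1,): B3->F3 leap 6st
  -> R1 @ bar 5 tick 0 v(0, 1): D3/D4 P8 -> E3/E4 P8 similar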